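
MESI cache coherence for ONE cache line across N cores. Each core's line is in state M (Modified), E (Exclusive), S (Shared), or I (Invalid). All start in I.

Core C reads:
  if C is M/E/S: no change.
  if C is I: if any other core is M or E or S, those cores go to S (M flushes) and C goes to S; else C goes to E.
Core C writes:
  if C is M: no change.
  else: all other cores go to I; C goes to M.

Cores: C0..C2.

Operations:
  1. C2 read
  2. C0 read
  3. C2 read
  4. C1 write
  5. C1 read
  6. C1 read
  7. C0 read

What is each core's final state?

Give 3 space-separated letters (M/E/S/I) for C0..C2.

Answer: S S I

Derivation:
Op 1: C2 read [C2 read from I: no other sharers -> C2=E (exclusive)] -> [I,I,E]
Op 2: C0 read [C0 read from I: others=['C2=E'] -> C0=S, others downsized to S] -> [S,I,S]
Op 3: C2 read [C2 read: already in S, no change] -> [S,I,S]
Op 4: C1 write [C1 write: invalidate ['C0=S', 'C2=S'] -> C1=M] -> [I,M,I]
Op 5: C1 read [C1 read: already in M, no change] -> [I,M,I]
Op 6: C1 read [C1 read: already in M, no change] -> [I,M,I]
Op 7: C0 read [C0 read from I: others=['C1=M'] -> C0=S, others downsized to S] -> [S,S,I]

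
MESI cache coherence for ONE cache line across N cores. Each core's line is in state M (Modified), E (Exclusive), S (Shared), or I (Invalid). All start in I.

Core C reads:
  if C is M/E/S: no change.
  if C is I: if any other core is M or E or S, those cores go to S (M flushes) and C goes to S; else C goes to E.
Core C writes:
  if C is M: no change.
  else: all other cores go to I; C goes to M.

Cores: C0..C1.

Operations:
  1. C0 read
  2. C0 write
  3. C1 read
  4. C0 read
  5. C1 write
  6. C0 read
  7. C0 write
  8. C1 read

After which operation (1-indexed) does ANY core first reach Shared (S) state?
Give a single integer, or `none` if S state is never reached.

Op 1: C0 read [C0 read from I: no other sharers -> C0=E (exclusive)] -> [E,I]
Op 2: C0 write [C0 write: invalidate none -> C0=M] -> [M,I]
Op 3: C1 read [C1 read from I: others=['C0=M'] -> C1=S, others downsized to S] -> [S,S]
  -> First S state at op 3; remaining ops need not be traced.

Answer: 3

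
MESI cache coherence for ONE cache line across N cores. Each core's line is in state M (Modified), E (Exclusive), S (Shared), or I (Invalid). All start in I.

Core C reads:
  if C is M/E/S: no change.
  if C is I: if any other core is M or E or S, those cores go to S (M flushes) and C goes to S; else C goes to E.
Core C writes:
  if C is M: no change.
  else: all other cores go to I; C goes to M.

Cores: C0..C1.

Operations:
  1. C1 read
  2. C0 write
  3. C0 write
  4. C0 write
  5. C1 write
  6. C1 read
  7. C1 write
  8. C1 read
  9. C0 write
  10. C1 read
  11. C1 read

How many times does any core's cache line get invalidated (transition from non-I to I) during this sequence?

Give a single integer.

Answer: 3

Derivation:
Op 1: C1 read [C1 read from I: no other sharers -> C1=E (exclusive)] -> [I,E] (invalidations this op: 0; running total: 0)
Op 2: C0 write [C0 write: invalidate ['C1=E'] -> C0=M] -> [M,I] (invalidations this op: 1; running total: 1)
Op 3: C0 write [C0 write: already M (modified), no change] -> [M,I] (invalidations this op: 0; running total: 1)
Op 4: C0 write [C0 write: already M (modified), no change] -> [M,I] (invalidations this op: 0; running total: 1)
Op 5: C1 write [C1 write: invalidate ['C0=M'] -> C1=M] -> [I,M] (invalidations this op: 1; running total: 2)
Op 6: C1 read [C1 read: already in M, no change] -> [I,M] (invalidations this op: 0; running total: 2)
Op 7: C1 write [C1 write: already M (modified), no change] -> [I,M] (invalidations this op: 0; running total: 2)
Op 8: C1 read [C1 read: already in M, no change] -> [I,M] (invalidations this op: 0; running total: 2)
Op 9: C0 write [C0 write: invalidate ['C1=M'] -> C0=M] -> [M,I] (invalidations this op: 1; running total: 3)
Op 10: C1 read [C1 read from I: others=['C0=M'] -> C1=S, others downsized to S] -> [S,S] (invalidations this op: 0; running total: 3)
Op 11: C1 read [C1 read: already in S, no change] -> [S,S] (invalidations this op: 0; running total: 3)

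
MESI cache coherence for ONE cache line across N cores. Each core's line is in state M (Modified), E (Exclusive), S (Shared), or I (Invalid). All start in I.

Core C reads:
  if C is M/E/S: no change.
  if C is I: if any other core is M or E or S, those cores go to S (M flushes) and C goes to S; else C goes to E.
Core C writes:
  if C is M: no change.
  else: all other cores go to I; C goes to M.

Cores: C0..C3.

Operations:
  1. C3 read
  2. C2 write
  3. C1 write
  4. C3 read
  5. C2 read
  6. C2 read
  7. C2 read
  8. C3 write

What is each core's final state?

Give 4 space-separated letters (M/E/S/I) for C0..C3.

Answer: I I I M

Derivation:
Op 1: C3 read [C3 read from I: no other sharers -> C3=E (exclusive)] -> [I,I,I,E]
Op 2: C2 write [C2 write: invalidate ['C3=E'] -> C2=M] -> [I,I,M,I]
Op 3: C1 write [C1 write: invalidate ['C2=M'] -> C1=M] -> [I,M,I,I]
Op 4: C3 read [C3 read from I: others=['C1=M'] -> C3=S, others downsized to S] -> [I,S,I,S]
Op 5: C2 read [C2 read from I: others=['C1=S', 'C3=S'] -> C2=S, others downsized to S] -> [I,S,S,S]
Op 6: C2 read [C2 read: already in S, no change] -> [I,S,S,S]
Op 7: C2 read [C2 read: already in S, no change] -> [I,S,S,S]
Op 8: C3 write [C3 write: invalidate ['C1=S', 'C2=S'] -> C3=M] -> [I,I,I,M]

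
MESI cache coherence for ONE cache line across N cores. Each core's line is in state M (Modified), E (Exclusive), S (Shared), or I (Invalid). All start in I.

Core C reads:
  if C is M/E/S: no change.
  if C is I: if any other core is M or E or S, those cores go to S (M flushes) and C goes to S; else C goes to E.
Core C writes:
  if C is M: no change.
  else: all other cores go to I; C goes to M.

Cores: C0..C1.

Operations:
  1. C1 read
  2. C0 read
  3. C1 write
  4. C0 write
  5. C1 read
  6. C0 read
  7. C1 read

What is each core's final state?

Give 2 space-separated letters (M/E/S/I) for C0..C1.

Answer: S S

Derivation:
Op 1: C1 read [C1 read from I: no other sharers -> C1=E (exclusive)] -> [I,E]
Op 2: C0 read [C0 read from I: others=['C1=E'] -> C0=S, others downsized to S] -> [S,S]
Op 3: C1 write [C1 write: invalidate ['C0=S'] -> C1=M] -> [I,M]
Op 4: C0 write [C0 write: invalidate ['C1=M'] -> C0=M] -> [M,I]
Op 5: C1 read [C1 read from I: others=['C0=M'] -> C1=S, others downsized to S] -> [S,S]
Op 6: C0 read [C0 read: already in S, no change] -> [S,S]
Op 7: C1 read [C1 read: already in S, no change] -> [S,S]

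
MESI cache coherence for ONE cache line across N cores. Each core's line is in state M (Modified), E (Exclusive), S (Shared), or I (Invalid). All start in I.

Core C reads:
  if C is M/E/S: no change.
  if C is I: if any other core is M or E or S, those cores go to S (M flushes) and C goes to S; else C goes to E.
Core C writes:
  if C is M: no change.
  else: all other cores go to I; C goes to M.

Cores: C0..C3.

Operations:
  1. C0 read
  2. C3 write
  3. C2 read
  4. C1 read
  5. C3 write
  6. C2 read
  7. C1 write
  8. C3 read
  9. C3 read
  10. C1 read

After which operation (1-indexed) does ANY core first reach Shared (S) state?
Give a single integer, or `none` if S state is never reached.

Answer: 3

Derivation:
Op 1: C0 read [C0 read from I: no other sharers -> C0=E (exclusive)] -> [E,I,I,I]
Op 2: C3 write [C3 write: invalidate ['C0=E'] -> C3=M] -> [I,I,I,M]
Op 3: C2 read [C2 read from I: others=['C3=M'] -> C2=S, others downsized to S] -> [I,I,S,S]
  -> First S state at op 3; remaining ops need not be traced.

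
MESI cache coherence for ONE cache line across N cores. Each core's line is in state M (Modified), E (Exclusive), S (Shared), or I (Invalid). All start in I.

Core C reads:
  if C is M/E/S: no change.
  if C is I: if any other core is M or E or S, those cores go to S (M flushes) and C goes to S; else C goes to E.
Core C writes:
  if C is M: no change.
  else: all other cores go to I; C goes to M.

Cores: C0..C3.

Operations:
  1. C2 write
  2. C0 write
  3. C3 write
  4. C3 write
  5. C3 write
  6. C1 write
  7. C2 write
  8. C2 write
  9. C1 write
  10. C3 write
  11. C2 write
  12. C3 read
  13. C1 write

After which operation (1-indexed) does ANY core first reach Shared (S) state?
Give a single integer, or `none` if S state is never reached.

Answer: 12

Derivation:
Op 1: C2 write [C2 write: invalidate none -> C2=M] -> [I,I,M,I]
Op 2: C0 write [C0 write: invalidate ['C2=M'] -> C0=M] -> [M,I,I,I]
Op 3: C3 write [C3 write: invalidate ['C0=M'] -> C3=M] -> [I,I,I,M]
Op 4: C3 write [C3 write: already M (modified), no change] -> [I,I,I,M]
Op 5: C3 write [C3 write: already M (modified), no change] -> [I,I,I,M]
Op 6: C1 write [C1 write: invalidate ['C3=M'] -> C1=M] -> [I,M,I,I]
Op 7: C2 write [C2 write: invalidate ['C1=M'] -> C2=M] -> [I,I,M,I]
Op 8: C2 write [C2 write: already M (modified), no change] -> [I,I,M,I]
Op 9: C1 write [C1 write: invalidate ['C2=M'] -> C1=M] -> [I,M,I,I]
Op 10: C3 write [C3 write: invalidate ['C1=M'] -> C3=M] -> [I,I,I,M]
Op 11: C2 write [C2 write: invalidate ['C3=M'] -> C2=M] -> [I,I,M,I]
Op 12: C3 read [C3 read from I: others=['C2=M'] -> C3=S, others downsized to S] -> [I,I,S,S]
  -> First S state at op 12; remaining ops need not be traced.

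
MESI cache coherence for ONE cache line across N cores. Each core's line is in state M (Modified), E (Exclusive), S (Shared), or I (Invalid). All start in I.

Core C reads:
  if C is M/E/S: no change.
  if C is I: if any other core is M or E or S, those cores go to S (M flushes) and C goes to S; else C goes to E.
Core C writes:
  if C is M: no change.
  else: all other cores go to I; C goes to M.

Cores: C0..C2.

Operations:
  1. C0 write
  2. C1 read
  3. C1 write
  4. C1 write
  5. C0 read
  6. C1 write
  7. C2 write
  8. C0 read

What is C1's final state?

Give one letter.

Op 1: C0 write [C0 write: invalidate none -> C0=M] -> [M,I,I]
Op 2: C1 read [C1 read from I: others=['C0=M'] -> C1=S, others downsized to S] -> [S,S,I]
Op 3: C1 write [C1 write: invalidate ['C0=S'] -> C1=M] -> [I,M,I]
Op 4: C1 write [C1 write: already M (modified), no change] -> [I,M,I]
Op 5: C0 read [C0 read from I: others=['C1=M'] -> C0=S, others downsized to S] -> [S,S,I]
Op 6: C1 write [C1 write: invalidate ['C0=S'] -> C1=M] -> [I,M,I]
Op 7: C2 write [C2 write: invalidate ['C1=M'] -> C2=M] -> [I,I,M]
Op 8: C0 read [C0 read from I: others=['C2=M'] -> C0=S, others downsized to S] -> [S,I,S]

Answer: I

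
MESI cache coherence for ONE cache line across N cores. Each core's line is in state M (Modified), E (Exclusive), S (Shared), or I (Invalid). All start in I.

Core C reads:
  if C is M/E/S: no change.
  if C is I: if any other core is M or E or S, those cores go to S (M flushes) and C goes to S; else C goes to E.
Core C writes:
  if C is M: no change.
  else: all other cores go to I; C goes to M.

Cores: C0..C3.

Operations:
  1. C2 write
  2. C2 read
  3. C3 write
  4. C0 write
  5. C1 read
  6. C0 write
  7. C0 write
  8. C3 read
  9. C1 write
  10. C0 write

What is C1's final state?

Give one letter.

Op 1: C2 write [C2 write: invalidate none -> C2=M] -> [I,I,M,I]
Op 2: C2 read [C2 read: already in M, no change] -> [I,I,M,I]
Op 3: C3 write [C3 write: invalidate ['C2=M'] -> C3=M] -> [I,I,I,M]
Op 4: C0 write [C0 write: invalidate ['C3=M'] -> C0=M] -> [M,I,I,I]
Op 5: C1 read [C1 read from I: others=['C0=M'] -> C1=S, others downsized to S] -> [S,S,I,I]
Op 6: C0 write [C0 write: invalidate ['C1=S'] -> C0=M] -> [M,I,I,I]
Op 7: C0 write [C0 write: already M (modified), no change] -> [M,I,I,I]
Op 8: C3 read [C3 read from I: others=['C0=M'] -> C3=S, others downsized to S] -> [S,I,I,S]
Op 9: C1 write [C1 write: invalidate ['C0=S', 'C3=S'] -> C1=M] -> [I,M,I,I]
Op 10: C0 write [C0 write: invalidate ['C1=M'] -> C0=M] -> [M,I,I,I]

Answer: I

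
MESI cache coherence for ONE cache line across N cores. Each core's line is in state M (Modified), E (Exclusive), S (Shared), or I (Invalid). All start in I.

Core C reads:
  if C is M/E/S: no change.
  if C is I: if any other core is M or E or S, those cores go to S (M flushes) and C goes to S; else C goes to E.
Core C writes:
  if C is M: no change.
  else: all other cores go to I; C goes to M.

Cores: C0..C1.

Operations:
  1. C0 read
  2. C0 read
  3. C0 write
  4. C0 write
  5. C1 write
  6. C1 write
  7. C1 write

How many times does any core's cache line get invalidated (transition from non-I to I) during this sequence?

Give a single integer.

Op 1: C0 read [C0 read from I: no other sharers -> C0=E (exclusive)] -> [E,I] (invalidations this op: 0; running total: 0)
Op 2: C0 read [C0 read: already in E, no change] -> [E,I] (invalidations this op: 0; running total: 0)
Op 3: C0 write [C0 write: invalidate none -> C0=M] -> [M,I] (invalidations this op: 0; running total: 0)
Op 4: C0 write [C0 write: already M (modified), no change] -> [M,I] (invalidations this op: 0; running total: 0)
Op 5: C1 write [C1 write: invalidate ['C0=M'] -> C1=M] -> [I,M] (invalidations this op: 1; running total: 1)
Op 6: C1 write [C1 write: already M (modified), no change] -> [I,M] (invalidations this op: 0; running total: 1)
Op 7: C1 write [C1 write: already M (modified), no change] -> [I,M] (invalidations this op: 0; running total: 1)

Answer: 1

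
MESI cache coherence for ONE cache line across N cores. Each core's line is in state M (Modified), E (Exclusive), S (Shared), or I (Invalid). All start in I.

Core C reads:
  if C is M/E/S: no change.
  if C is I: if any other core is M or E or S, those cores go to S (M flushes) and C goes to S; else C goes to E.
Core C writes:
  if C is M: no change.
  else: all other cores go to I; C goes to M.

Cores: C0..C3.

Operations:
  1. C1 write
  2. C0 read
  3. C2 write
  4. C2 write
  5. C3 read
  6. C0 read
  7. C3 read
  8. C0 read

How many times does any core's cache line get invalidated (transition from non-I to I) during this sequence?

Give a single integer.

Op 1: C1 write [C1 write: invalidate none -> C1=M] -> [I,M,I,I] (invalidations this op: 0; running total: 0)
Op 2: C0 read [C0 read from I: others=['C1=M'] -> C0=S, others downsized to S] -> [S,S,I,I] (invalidations this op: 0; running total: 0)
Op 3: C2 write [C2 write: invalidate ['C0=S', 'C1=S'] -> C2=M] -> [I,I,M,I] (invalidations this op: 2; running total: 2)
Op 4: C2 write [C2 write: already M (modified), no change] -> [I,I,M,I] (invalidations this op: 0; running total: 2)
Op 5: C3 read [C3 read from I: others=['C2=M'] -> C3=S, others downsized to S] -> [I,I,S,S] (invalidations this op: 0; running total: 2)
Op 6: C0 read [C0 read from I: others=['C2=S', 'C3=S'] -> C0=S, others downsized to S] -> [S,I,S,S] (invalidations this op: 0; running total: 2)
Op 7: C3 read [C3 read: already in S, no change] -> [S,I,S,S] (invalidations this op: 0; running total: 2)
Op 8: C0 read [C0 read: already in S, no change] -> [S,I,S,S] (invalidations this op: 0; running total: 2)

Answer: 2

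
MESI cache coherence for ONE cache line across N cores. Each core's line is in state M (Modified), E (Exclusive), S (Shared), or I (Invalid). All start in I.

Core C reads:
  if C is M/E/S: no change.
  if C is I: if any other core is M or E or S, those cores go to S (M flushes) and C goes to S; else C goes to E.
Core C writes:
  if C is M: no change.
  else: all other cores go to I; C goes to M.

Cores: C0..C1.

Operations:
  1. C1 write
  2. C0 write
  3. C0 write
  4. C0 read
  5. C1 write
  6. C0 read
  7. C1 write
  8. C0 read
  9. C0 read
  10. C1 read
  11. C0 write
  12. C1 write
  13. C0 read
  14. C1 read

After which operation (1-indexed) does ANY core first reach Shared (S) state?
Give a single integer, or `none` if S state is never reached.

Op 1: C1 write [C1 write: invalidate none -> C1=M] -> [I,M]
Op 2: C0 write [C0 write: invalidate ['C1=M'] -> C0=M] -> [M,I]
Op 3: C0 write [C0 write: already M (modified), no change] -> [M,I]
Op 4: C0 read [C0 read: already in M, no change] -> [M,I]
Op 5: C1 write [C1 write: invalidate ['C0=M'] -> C1=M] -> [I,M]
Op 6: C0 read [C0 read from I: others=['C1=M'] -> C0=S, others downsized to S] -> [S,S]
  -> First S state at op 6; remaining ops need not be traced.

Answer: 6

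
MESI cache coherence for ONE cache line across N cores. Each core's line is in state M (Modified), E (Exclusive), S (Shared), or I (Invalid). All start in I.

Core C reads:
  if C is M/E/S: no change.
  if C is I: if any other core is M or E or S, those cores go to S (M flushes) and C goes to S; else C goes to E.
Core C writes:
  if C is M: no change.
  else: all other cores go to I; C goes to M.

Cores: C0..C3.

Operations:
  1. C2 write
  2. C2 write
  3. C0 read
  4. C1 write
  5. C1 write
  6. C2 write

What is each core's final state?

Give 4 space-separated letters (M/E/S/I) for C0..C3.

Op 1: C2 write [C2 write: invalidate none -> C2=M] -> [I,I,M,I]
Op 2: C2 write [C2 write: already M (modified), no change] -> [I,I,M,I]
Op 3: C0 read [C0 read from I: others=['C2=M'] -> C0=S, others downsized to S] -> [S,I,S,I]
Op 4: C1 write [C1 write: invalidate ['C0=S', 'C2=S'] -> C1=M] -> [I,M,I,I]
Op 5: C1 write [C1 write: already M (modified), no change] -> [I,M,I,I]
Op 6: C2 write [C2 write: invalidate ['C1=M'] -> C2=M] -> [I,I,M,I]

Answer: I I M I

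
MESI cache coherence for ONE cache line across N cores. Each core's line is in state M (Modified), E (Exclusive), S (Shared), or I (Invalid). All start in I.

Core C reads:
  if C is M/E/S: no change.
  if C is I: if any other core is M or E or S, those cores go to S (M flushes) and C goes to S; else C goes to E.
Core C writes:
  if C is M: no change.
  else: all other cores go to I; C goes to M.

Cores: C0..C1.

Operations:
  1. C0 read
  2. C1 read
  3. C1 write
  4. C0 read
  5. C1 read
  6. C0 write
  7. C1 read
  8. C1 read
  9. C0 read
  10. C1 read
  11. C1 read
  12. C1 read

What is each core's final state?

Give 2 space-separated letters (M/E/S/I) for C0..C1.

Op 1: C0 read [C0 read from I: no other sharers -> C0=E (exclusive)] -> [E,I]
Op 2: C1 read [C1 read from I: others=['C0=E'] -> C1=S, others downsized to S] -> [S,S]
Op 3: C1 write [C1 write: invalidate ['C0=S'] -> C1=M] -> [I,M]
Op 4: C0 read [C0 read from I: others=['C1=M'] -> C0=S, others downsized to S] -> [S,S]
Op 5: C1 read [C1 read: already in S, no change] -> [S,S]
Op 6: C0 write [C0 write: invalidate ['C1=S'] -> C0=M] -> [M,I]
Op 7: C1 read [C1 read from I: others=['C0=M'] -> C1=S, others downsized to S] -> [S,S]
Op 8: C1 read [C1 read: already in S, no change] -> [S,S]
Op 9: C0 read [C0 read: already in S, no change] -> [S,S]
Op 10: C1 read [C1 read: already in S, no change] -> [S,S]
Op 11: C1 read [C1 read: already in S, no change] -> [S,S]
Op 12: C1 read [C1 read: already in S, no change] -> [S,S]

Answer: S S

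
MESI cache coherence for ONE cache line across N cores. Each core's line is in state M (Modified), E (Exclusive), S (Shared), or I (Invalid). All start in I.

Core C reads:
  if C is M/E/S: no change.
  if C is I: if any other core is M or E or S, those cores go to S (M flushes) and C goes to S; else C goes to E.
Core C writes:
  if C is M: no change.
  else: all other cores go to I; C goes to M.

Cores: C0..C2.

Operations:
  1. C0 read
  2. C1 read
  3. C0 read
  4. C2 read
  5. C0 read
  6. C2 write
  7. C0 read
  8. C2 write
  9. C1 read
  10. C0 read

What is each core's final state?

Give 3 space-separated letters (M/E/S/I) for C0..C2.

Op 1: C0 read [C0 read from I: no other sharers -> C0=E (exclusive)] -> [E,I,I]
Op 2: C1 read [C1 read from I: others=['C0=E'] -> C1=S, others downsized to S] -> [S,S,I]
Op 3: C0 read [C0 read: already in S, no change] -> [S,S,I]
Op 4: C2 read [C2 read from I: others=['C0=S', 'C1=S'] -> C2=S, others downsized to S] -> [S,S,S]
Op 5: C0 read [C0 read: already in S, no change] -> [S,S,S]
Op 6: C2 write [C2 write: invalidate ['C0=S', 'C1=S'] -> C2=M] -> [I,I,M]
Op 7: C0 read [C0 read from I: others=['C2=M'] -> C0=S, others downsized to S] -> [S,I,S]
Op 8: C2 write [C2 write: invalidate ['C0=S'] -> C2=M] -> [I,I,M]
Op 9: C1 read [C1 read from I: others=['C2=M'] -> C1=S, others downsized to S] -> [I,S,S]
Op 10: C0 read [C0 read from I: others=['C1=S', 'C2=S'] -> C0=S, others downsized to S] -> [S,S,S]

Answer: S S S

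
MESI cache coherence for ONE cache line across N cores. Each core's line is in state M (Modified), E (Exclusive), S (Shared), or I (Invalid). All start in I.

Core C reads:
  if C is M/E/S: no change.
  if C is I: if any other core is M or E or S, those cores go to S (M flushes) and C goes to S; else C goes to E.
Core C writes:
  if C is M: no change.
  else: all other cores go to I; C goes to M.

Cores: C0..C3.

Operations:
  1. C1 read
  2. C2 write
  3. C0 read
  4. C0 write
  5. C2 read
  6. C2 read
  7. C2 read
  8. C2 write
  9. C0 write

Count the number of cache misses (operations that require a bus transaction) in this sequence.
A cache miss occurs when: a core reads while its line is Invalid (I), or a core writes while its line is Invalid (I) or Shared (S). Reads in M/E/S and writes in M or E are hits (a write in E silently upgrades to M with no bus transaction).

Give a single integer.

Answer: 7

Derivation:
Op 1: C1 read [C1 read from I: no other sharers -> C1=E (exclusive)] -> [I,E,I,I] [MISS #1: read from I]
Op 2: C2 write [C2 write: invalidate ['C1=E'] -> C2=M] -> [I,I,M,I] [MISS #2: write from I]
Op 3: C0 read [C0 read from I: others=['C2=M'] -> C0=S, others downsized to S] -> [S,I,S,I] [MISS #3: read from I]
Op 4: C0 write [C0 write: invalidate ['C2=S'] -> C0=M] -> [M,I,I,I] [MISS #4: write from S]
Op 5: C2 read [C2 read from I: others=['C0=M'] -> C2=S, others downsized to S] -> [S,I,S,I] [MISS #5: read from I]
Op 6: C2 read [C2 read: already in S, no change] -> [S,I,S,I] [hit: read from S]
Op 7: C2 read [C2 read: already in S, no change] -> [S,I,S,I] [hit: read from S]
Op 8: C2 write [C2 write: invalidate ['C0=S'] -> C2=M] -> [I,I,M,I] [MISS #6: write from S]
Op 9: C0 write [C0 write: invalidate ['C2=M'] -> C0=M] -> [M,I,I,I] [MISS #7: write from I]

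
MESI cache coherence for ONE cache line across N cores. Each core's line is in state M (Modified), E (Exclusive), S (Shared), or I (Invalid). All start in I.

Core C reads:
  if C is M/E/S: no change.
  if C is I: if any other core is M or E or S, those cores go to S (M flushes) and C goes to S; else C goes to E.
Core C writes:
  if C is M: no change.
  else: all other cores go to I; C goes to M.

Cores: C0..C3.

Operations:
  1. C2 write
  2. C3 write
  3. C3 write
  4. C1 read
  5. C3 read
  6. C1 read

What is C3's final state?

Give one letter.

Op 1: C2 write [C2 write: invalidate none -> C2=M] -> [I,I,M,I]
Op 2: C3 write [C3 write: invalidate ['C2=M'] -> C3=M] -> [I,I,I,M]
Op 3: C3 write [C3 write: already M (modified), no change] -> [I,I,I,M]
Op 4: C1 read [C1 read from I: others=['C3=M'] -> C1=S, others downsized to S] -> [I,S,I,S]
Op 5: C3 read [C3 read: already in S, no change] -> [I,S,I,S]
Op 6: C1 read [C1 read: already in S, no change] -> [I,S,I,S]

Answer: S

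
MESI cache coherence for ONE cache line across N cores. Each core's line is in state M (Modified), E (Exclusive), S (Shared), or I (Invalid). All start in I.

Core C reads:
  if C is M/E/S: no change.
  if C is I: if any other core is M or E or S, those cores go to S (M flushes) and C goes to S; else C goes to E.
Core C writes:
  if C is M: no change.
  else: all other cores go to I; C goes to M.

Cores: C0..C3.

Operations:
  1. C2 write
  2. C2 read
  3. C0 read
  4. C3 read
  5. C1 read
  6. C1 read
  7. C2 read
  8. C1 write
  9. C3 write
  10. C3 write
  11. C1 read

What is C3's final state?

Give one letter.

Answer: S

Derivation:
Op 1: C2 write [C2 write: invalidate none -> C2=M] -> [I,I,M,I]
Op 2: C2 read [C2 read: already in M, no change] -> [I,I,M,I]
Op 3: C0 read [C0 read from I: others=['C2=M'] -> C0=S, others downsized to S] -> [S,I,S,I]
Op 4: C3 read [C3 read from I: others=['C0=S', 'C2=S'] -> C3=S, others downsized to S] -> [S,I,S,S]
Op 5: C1 read [C1 read from I: others=['C0=S', 'C2=S', 'C3=S'] -> C1=S, others downsized to S] -> [S,S,S,S]
Op 6: C1 read [C1 read: already in S, no change] -> [S,S,S,S]
Op 7: C2 read [C2 read: already in S, no change] -> [S,S,S,S]
Op 8: C1 write [C1 write: invalidate ['C0=S', 'C2=S', 'C3=S'] -> C1=M] -> [I,M,I,I]
Op 9: C3 write [C3 write: invalidate ['C1=M'] -> C3=M] -> [I,I,I,M]
Op 10: C3 write [C3 write: already M (modified), no change] -> [I,I,I,M]
Op 11: C1 read [C1 read from I: others=['C3=M'] -> C1=S, others downsized to S] -> [I,S,I,S]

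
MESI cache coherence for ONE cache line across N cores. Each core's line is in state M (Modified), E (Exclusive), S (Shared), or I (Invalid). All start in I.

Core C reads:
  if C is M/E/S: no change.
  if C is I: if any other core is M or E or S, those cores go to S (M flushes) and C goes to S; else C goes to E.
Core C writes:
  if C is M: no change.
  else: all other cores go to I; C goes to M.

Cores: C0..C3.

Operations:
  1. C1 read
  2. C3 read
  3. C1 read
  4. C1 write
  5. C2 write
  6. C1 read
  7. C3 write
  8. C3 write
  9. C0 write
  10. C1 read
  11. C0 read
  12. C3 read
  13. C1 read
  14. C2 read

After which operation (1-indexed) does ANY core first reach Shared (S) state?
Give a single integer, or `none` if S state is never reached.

Op 1: C1 read [C1 read from I: no other sharers -> C1=E (exclusive)] -> [I,E,I,I]
Op 2: C3 read [C3 read from I: others=['C1=E'] -> C3=S, others downsized to S] -> [I,S,I,S]
  -> First S state at op 2; remaining ops need not be traced.

Answer: 2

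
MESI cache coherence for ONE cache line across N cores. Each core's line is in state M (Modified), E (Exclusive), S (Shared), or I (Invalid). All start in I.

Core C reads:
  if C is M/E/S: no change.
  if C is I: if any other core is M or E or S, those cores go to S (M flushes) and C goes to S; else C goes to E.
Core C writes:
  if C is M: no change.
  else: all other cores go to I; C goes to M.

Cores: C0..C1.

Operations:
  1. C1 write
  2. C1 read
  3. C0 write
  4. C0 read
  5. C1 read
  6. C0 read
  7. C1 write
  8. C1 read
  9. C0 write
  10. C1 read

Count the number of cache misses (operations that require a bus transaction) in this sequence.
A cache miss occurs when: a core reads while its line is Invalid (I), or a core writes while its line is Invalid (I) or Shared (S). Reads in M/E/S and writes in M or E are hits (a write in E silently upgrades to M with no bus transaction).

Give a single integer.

Answer: 6

Derivation:
Op 1: C1 write [C1 write: invalidate none -> C1=M] -> [I,M] [MISS #1: write from I]
Op 2: C1 read [C1 read: already in M, no change] -> [I,M] [hit: read from M]
Op 3: C0 write [C0 write: invalidate ['C1=M'] -> C0=M] -> [M,I] [MISS #2: write from I]
Op 4: C0 read [C0 read: already in M, no change] -> [M,I] [hit: read from M]
Op 5: C1 read [C1 read from I: others=['C0=M'] -> C1=S, others downsized to S] -> [S,S] [MISS #3: read from I]
Op 6: C0 read [C0 read: already in S, no change] -> [S,S] [hit: read from S]
Op 7: C1 write [C1 write: invalidate ['C0=S'] -> C1=M] -> [I,M] [MISS #4: write from S]
Op 8: C1 read [C1 read: already in M, no change] -> [I,M] [hit: read from M]
Op 9: C0 write [C0 write: invalidate ['C1=M'] -> C0=M] -> [M,I] [MISS #5: write from I]
Op 10: C1 read [C1 read from I: others=['C0=M'] -> C1=S, others downsized to S] -> [S,S] [MISS #6: read from I]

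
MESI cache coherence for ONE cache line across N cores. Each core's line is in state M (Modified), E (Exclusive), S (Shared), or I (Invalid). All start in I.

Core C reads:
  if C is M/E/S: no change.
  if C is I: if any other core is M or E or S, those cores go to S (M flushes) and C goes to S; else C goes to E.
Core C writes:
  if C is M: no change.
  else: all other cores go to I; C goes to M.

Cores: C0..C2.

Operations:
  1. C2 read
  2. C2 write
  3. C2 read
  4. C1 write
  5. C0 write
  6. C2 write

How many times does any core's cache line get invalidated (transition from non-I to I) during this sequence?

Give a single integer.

Answer: 3

Derivation:
Op 1: C2 read [C2 read from I: no other sharers -> C2=E (exclusive)] -> [I,I,E] (invalidations this op: 0; running total: 0)
Op 2: C2 write [C2 write: invalidate none -> C2=M] -> [I,I,M] (invalidations this op: 0; running total: 0)
Op 3: C2 read [C2 read: already in M, no change] -> [I,I,M] (invalidations this op: 0; running total: 0)
Op 4: C1 write [C1 write: invalidate ['C2=M'] -> C1=M] -> [I,M,I] (invalidations this op: 1; running total: 1)
Op 5: C0 write [C0 write: invalidate ['C1=M'] -> C0=M] -> [M,I,I] (invalidations this op: 1; running total: 2)
Op 6: C2 write [C2 write: invalidate ['C0=M'] -> C2=M] -> [I,I,M] (invalidations this op: 1; running total: 3)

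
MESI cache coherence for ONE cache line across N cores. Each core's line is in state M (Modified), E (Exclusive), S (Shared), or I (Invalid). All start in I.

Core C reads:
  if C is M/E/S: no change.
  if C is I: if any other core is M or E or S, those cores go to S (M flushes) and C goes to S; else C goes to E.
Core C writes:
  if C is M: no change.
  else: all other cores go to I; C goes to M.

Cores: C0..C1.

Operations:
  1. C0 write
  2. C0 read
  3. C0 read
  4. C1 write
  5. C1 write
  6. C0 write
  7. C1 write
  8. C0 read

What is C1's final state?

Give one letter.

Answer: S

Derivation:
Op 1: C0 write [C0 write: invalidate none -> C0=M] -> [M,I]
Op 2: C0 read [C0 read: already in M, no change] -> [M,I]
Op 3: C0 read [C0 read: already in M, no change] -> [M,I]
Op 4: C1 write [C1 write: invalidate ['C0=M'] -> C1=M] -> [I,M]
Op 5: C1 write [C1 write: already M (modified), no change] -> [I,M]
Op 6: C0 write [C0 write: invalidate ['C1=M'] -> C0=M] -> [M,I]
Op 7: C1 write [C1 write: invalidate ['C0=M'] -> C1=M] -> [I,M]
Op 8: C0 read [C0 read from I: others=['C1=M'] -> C0=S, others downsized to S] -> [S,S]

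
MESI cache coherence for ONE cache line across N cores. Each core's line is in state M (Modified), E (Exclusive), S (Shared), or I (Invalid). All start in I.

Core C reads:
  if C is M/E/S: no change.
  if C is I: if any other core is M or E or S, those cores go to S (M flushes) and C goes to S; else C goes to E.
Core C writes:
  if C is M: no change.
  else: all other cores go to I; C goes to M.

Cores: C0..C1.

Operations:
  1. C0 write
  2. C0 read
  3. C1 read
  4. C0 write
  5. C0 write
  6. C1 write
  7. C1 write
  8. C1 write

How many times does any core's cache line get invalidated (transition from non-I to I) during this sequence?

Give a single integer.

Answer: 2

Derivation:
Op 1: C0 write [C0 write: invalidate none -> C0=M] -> [M,I] (invalidations this op: 0; running total: 0)
Op 2: C0 read [C0 read: already in M, no change] -> [M,I] (invalidations this op: 0; running total: 0)
Op 3: C1 read [C1 read from I: others=['C0=M'] -> C1=S, others downsized to S] -> [S,S] (invalidations this op: 0; running total: 0)
Op 4: C0 write [C0 write: invalidate ['C1=S'] -> C0=M] -> [M,I] (invalidations this op: 1; running total: 1)
Op 5: C0 write [C0 write: already M (modified), no change] -> [M,I] (invalidations this op: 0; running total: 1)
Op 6: C1 write [C1 write: invalidate ['C0=M'] -> C1=M] -> [I,M] (invalidations this op: 1; running total: 2)
Op 7: C1 write [C1 write: already M (modified), no change] -> [I,M] (invalidations this op: 0; running total: 2)
Op 8: C1 write [C1 write: already M (modified), no change] -> [I,M] (invalidations this op: 0; running total: 2)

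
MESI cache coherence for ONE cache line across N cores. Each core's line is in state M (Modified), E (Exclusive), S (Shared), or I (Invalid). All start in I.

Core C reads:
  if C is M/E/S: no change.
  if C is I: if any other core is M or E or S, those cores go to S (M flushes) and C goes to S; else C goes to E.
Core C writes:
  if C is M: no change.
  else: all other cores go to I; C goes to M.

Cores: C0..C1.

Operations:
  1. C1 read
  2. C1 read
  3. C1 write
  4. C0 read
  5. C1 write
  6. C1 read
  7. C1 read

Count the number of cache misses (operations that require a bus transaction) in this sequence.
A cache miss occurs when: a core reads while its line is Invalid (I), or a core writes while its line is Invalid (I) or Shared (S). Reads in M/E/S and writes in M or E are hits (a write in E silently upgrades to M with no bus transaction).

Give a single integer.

Answer: 3

Derivation:
Op 1: C1 read [C1 read from I: no other sharers -> C1=E (exclusive)] -> [I,E] [MISS #1: read from I]
Op 2: C1 read [C1 read: already in E, no change] -> [I,E] [hit: read from E]
Op 3: C1 write [C1 write: invalidate none -> C1=M] -> [I,M] [hit: write from E is a silent E->M upgrade, no bus transaction]
Op 4: C0 read [C0 read from I: others=['C1=M'] -> C0=S, others downsized to S] -> [S,S] [MISS #2: read from I]
Op 5: C1 write [C1 write: invalidate ['C0=S'] -> C1=M] -> [I,M] [MISS #3: write from S]
Op 6: C1 read [C1 read: already in M, no change] -> [I,M] [hit: read from M]
Op 7: C1 read [C1 read: already in M, no change] -> [I,M] [hit: read from M]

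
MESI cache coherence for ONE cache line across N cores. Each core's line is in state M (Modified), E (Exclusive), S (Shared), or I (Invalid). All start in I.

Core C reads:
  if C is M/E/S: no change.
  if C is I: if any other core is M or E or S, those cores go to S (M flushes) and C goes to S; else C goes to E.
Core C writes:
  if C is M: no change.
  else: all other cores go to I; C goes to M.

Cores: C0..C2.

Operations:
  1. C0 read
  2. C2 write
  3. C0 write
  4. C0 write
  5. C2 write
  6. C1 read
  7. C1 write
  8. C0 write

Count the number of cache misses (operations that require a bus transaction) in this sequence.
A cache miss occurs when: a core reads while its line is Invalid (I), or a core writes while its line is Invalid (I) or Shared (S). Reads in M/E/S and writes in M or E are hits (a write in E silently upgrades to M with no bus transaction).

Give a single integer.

Answer: 7

Derivation:
Op 1: C0 read [C0 read from I: no other sharers -> C0=E (exclusive)] -> [E,I,I] [MISS #1: read from I]
Op 2: C2 write [C2 write: invalidate ['C0=E'] -> C2=M] -> [I,I,M] [MISS #2: write from I]
Op 3: C0 write [C0 write: invalidate ['C2=M'] -> C0=M] -> [M,I,I] [MISS #3: write from I]
Op 4: C0 write [C0 write: already M (modified), no change] -> [M,I,I] [hit: write from M]
Op 5: C2 write [C2 write: invalidate ['C0=M'] -> C2=M] -> [I,I,M] [MISS #4: write from I]
Op 6: C1 read [C1 read from I: others=['C2=M'] -> C1=S, others downsized to S] -> [I,S,S] [MISS #5: read from I]
Op 7: C1 write [C1 write: invalidate ['C2=S'] -> C1=M] -> [I,M,I] [MISS #6: write from S]
Op 8: C0 write [C0 write: invalidate ['C1=M'] -> C0=M] -> [M,I,I] [MISS #7: write from I]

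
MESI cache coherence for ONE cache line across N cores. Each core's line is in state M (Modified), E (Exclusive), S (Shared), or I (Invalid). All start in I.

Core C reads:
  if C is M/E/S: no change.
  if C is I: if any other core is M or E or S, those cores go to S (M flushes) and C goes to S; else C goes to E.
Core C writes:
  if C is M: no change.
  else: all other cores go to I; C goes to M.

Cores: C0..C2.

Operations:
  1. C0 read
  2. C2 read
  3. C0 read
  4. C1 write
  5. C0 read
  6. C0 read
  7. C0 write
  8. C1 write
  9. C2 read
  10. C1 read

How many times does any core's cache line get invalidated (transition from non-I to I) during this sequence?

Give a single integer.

Answer: 4

Derivation:
Op 1: C0 read [C0 read from I: no other sharers -> C0=E (exclusive)] -> [E,I,I] (invalidations this op: 0; running total: 0)
Op 2: C2 read [C2 read from I: others=['C0=E'] -> C2=S, others downsized to S] -> [S,I,S] (invalidations this op: 0; running total: 0)
Op 3: C0 read [C0 read: already in S, no change] -> [S,I,S] (invalidations this op: 0; running total: 0)
Op 4: C1 write [C1 write: invalidate ['C0=S', 'C2=S'] -> C1=M] -> [I,M,I] (invalidations this op: 2; running total: 2)
Op 5: C0 read [C0 read from I: others=['C1=M'] -> C0=S, others downsized to S] -> [S,S,I] (invalidations this op: 0; running total: 2)
Op 6: C0 read [C0 read: already in S, no change] -> [S,S,I] (invalidations this op: 0; running total: 2)
Op 7: C0 write [C0 write: invalidate ['C1=S'] -> C0=M] -> [M,I,I] (invalidations this op: 1; running total: 3)
Op 8: C1 write [C1 write: invalidate ['C0=M'] -> C1=M] -> [I,M,I] (invalidations this op: 1; running total: 4)
Op 9: C2 read [C2 read from I: others=['C1=M'] -> C2=S, others downsized to S] -> [I,S,S] (invalidations this op: 0; running total: 4)
Op 10: C1 read [C1 read: already in S, no change] -> [I,S,S] (invalidations this op: 0; running total: 4)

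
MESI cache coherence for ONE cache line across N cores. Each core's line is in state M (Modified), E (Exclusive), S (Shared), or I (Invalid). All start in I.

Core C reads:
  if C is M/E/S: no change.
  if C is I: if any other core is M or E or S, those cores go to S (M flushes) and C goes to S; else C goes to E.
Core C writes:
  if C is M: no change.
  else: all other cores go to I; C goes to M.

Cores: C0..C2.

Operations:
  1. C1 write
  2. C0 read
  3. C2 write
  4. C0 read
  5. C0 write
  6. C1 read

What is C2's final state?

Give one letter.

Answer: I

Derivation:
Op 1: C1 write [C1 write: invalidate none -> C1=M] -> [I,M,I]
Op 2: C0 read [C0 read from I: others=['C1=M'] -> C0=S, others downsized to S] -> [S,S,I]
Op 3: C2 write [C2 write: invalidate ['C0=S', 'C1=S'] -> C2=M] -> [I,I,M]
Op 4: C0 read [C0 read from I: others=['C2=M'] -> C0=S, others downsized to S] -> [S,I,S]
Op 5: C0 write [C0 write: invalidate ['C2=S'] -> C0=M] -> [M,I,I]
Op 6: C1 read [C1 read from I: others=['C0=M'] -> C1=S, others downsized to S] -> [S,S,I]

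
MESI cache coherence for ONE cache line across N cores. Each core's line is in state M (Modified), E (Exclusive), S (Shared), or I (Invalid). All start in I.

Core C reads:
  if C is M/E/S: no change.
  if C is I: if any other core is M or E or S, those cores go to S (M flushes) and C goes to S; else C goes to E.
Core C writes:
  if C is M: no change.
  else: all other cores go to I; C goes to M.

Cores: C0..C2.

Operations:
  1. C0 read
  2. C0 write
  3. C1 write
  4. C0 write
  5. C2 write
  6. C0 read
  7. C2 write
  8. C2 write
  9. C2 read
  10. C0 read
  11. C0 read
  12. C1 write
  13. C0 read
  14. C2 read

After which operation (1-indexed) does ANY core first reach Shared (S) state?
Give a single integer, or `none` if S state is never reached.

Op 1: C0 read [C0 read from I: no other sharers -> C0=E (exclusive)] -> [E,I,I]
Op 2: C0 write [C0 write: invalidate none -> C0=M] -> [M,I,I]
Op 3: C1 write [C1 write: invalidate ['C0=M'] -> C1=M] -> [I,M,I]
Op 4: C0 write [C0 write: invalidate ['C1=M'] -> C0=M] -> [M,I,I]
Op 5: C2 write [C2 write: invalidate ['C0=M'] -> C2=M] -> [I,I,M]
Op 6: C0 read [C0 read from I: others=['C2=M'] -> C0=S, others downsized to S] -> [S,I,S]
  -> First S state at op 6; remaining ops need not be traced.

Answer: 6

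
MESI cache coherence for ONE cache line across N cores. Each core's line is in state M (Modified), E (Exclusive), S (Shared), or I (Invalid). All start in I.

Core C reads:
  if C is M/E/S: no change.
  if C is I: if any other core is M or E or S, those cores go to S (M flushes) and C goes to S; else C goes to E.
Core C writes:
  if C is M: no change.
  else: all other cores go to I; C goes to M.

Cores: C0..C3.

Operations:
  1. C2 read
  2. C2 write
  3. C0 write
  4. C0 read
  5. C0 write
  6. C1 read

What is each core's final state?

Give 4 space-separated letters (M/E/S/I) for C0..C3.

Op 1: C2 read [C2 read from I: no other sharers -> C2=E (exclusive)] -> [I,I,E,I]
Op 2: C2 write [C2 write: invalidate none -> C2=M] -> [I,I,M,I]
Op 3: C0 write [C0 write: invalidate ['C2=M'] -> C0=M] -> [M,I,I,I]
Op 4: C0 read [C0 read: already in M, no change] -> [M,I,I,I]
Op 5: C0 write [C0 write: already M (modified), no change] -> [M,I,I,I]
Op 6: C1 read [C1 read from I: others=['C0=M'] -> C1=S, others downsized to S] -> [S,S,I,I]

Answer: S S I I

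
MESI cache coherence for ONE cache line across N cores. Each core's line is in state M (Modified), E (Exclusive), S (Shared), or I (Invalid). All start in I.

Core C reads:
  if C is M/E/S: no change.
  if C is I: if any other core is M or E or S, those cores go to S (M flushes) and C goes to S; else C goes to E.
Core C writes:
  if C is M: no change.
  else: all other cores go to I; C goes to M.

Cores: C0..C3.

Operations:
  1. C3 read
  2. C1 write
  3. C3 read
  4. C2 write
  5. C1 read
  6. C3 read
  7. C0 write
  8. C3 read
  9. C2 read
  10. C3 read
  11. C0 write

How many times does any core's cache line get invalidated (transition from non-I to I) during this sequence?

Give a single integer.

Op 1: C3 read [C3 read from I: no other sharers -> C3=E (exclusive)] -> [I,I,I,E] (invalidations this op: 0; running total: 0)
Op 2: C1 write [C1 write: invalidate ['C3=E'] -> C1=M] -> [I,M,I,I] (invalidations this op: 1; running total: 1)
Op 3: C3 read [C3 read from I: others=['C1=M'] -> C3=S, others downsized to S] -> [I,S,I,S] (invalidations this op: 0; running total: 1)
Op 4: C2 write [C2 write: invalidate ['C1=S', 'C3=S'] -> C2=M] -> [I,I,M,I] (invalidations this op: 2; running total: 3)
Op 5: C1 read [C1 read from I: others=['C2=M'] -> C1=S, others downsized to S] -> [I,S,S,I] (invalidations this op: 0; running total: 3)
Op 6: C3 read [C3 read from I: others=['C1=S', 'C2=S'] -> C3=S, others downsized to S] -> [I,S,S,S] (invalidations this op: 0; running total: 3)
Op 7: C0 write [C0 write: invalidate ['C1=S', 'C2=S', 'C3=S'] -> C0=M] -> [M,I,I,I] (invalidations this op: 3; running total: 6)
Op 8: C3 read [C3 read from I: others=['C0=M'] -> C3=S, others downsized to S] -> [S,I,I,S] (invalidations this op: 0; running total: 6)
Op 9: C2 read [C2 read from I: others=['C0=S', 'C3=S'] -> C2=S, others downsized to S] -> [S,I,S,S] (invalidations this op: 0; running total: 6)
Op 10: C3 read [C3 read: already in S, no change] -> [S,I,S,S] (invalidations this op: 0; running total: 6)
Op 11: C0 write [C0 write: invalidate ['C2=S', 'C3=S'] -> C0=M] -> [M,I,I,I] (invalidations this op: 2; running total: 8)

Answer: 8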